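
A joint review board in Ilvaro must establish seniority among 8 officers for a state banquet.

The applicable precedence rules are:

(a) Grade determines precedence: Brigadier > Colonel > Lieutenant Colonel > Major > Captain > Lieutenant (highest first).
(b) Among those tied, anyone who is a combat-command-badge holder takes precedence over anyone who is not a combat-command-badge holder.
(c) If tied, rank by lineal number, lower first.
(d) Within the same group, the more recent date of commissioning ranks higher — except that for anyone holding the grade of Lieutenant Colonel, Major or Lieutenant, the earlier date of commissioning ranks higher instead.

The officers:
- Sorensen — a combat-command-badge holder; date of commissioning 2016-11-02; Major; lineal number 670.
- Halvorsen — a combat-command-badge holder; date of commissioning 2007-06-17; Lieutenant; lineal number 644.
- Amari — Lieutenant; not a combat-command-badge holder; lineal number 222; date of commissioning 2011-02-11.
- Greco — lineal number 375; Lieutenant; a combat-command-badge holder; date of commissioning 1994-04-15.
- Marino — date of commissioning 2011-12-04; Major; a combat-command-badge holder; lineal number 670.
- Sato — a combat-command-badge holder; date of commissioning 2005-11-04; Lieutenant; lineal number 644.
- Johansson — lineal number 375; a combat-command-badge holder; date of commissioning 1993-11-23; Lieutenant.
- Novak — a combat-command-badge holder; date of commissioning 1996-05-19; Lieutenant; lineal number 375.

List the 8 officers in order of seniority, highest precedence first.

By grade: Marino and Sorensen (Major); then Johansson, Greco, Novak, Sato, Halvorsen and Amari (Lieutenant).
Marino and Sorensen are each a combat-command-badge holder, so the next rule applies.
Marino and Sorensen both have lineal number 670, so the next rule applies.
Among Marino and Sorensen, by date of commissioning (earlier first) (reversed rule for this group): Marino (2011-12-04) before Sorensen (2016-11-02).
Among Johansson, Greco, Novak, Sato, Halvorsen and Amari, a combat-command-badge holder before not a combat-command-badge holder: Johansson, Greco, Novak, Sato and Halvorsen (a combat-command-badge holder) before Amari (not a combat-command-badge holder).
Among Johansson, Greco, Novak, Sato and Halvorsen, by lineal number (lower first): Johansson, Greco and Novak (375) before Sato and Halvorsen (644).
Among Johansson, Greco and Novak, by date of commissioning (earlier first) (reversed rule for this group): Johansson (1993-11-23) before Greco (1994-04-15) before Novak (1996-05-19).
Among Sato and Halvorsen, by date of commissioning (earlier first) (reversed rule for this group): Sato (2005-11-04) before Halvorsen (2007-06-17).
Full order: Marino, Sorensen, Johansson, Greco, Novak, Sato, Halvorsen, Amari.

Marino, Sorensen, Johansson, Greco, Novak, Sato, Halvorsen, Amari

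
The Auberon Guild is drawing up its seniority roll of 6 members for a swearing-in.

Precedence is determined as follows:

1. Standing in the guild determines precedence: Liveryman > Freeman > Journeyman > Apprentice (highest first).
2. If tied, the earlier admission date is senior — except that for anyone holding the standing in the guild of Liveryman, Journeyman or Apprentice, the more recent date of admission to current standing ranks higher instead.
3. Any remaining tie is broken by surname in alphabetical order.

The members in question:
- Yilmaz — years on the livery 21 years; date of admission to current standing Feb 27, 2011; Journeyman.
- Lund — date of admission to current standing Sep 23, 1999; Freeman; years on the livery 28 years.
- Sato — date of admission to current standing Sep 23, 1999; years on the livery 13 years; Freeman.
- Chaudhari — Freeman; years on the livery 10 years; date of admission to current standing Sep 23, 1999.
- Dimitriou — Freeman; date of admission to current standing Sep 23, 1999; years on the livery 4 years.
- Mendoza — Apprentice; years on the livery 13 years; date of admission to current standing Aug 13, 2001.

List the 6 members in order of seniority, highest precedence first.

By standing in the guild: Chaudhari, Dimitriou, Lund and Sato (Freeman); then Yilmaz (Journeyman); then Mendoza (Apprentice).
Chaudhari, Dimitriou, Lund and Sato all have date of admission to current standing Sep 23, 1999, so the next rule applies.
Among Chaudhari, Dimitriou, Lund and Sato, alphabetically by surname: Chaudhari before Dimitriou before Lund before Sato.
Full order: Chaudhari, Dimitriou, Lund, Sato, Yilmaz, Mendoza.

Chaudhari, Dimitriou, Lund, Sato, Yilmaz, Mendoza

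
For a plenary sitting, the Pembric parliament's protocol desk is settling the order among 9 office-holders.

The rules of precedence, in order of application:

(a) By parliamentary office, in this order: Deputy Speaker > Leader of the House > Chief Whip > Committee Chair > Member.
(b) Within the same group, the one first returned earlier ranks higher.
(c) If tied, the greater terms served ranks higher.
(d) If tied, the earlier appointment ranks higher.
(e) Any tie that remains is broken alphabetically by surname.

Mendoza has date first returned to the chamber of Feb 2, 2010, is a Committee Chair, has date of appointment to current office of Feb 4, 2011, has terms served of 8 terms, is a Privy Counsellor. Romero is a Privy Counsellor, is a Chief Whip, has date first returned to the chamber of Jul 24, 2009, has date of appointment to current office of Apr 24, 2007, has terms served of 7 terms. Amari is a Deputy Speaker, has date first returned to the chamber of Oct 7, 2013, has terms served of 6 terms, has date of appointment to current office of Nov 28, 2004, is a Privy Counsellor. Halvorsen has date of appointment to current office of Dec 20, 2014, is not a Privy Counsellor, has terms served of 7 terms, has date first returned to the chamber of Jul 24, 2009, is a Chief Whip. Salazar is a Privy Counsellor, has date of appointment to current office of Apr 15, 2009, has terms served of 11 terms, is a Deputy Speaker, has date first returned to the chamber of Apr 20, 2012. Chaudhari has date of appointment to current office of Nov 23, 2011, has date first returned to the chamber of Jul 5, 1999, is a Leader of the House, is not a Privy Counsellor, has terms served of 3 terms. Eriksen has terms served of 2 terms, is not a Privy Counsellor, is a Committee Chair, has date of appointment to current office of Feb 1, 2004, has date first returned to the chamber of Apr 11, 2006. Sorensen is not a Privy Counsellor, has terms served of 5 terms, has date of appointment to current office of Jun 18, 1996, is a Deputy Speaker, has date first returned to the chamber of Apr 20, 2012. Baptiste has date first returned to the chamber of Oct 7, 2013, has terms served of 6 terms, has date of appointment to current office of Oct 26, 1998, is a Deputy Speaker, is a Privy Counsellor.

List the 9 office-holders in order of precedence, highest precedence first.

Salazar, Sorensen, Baptiste, Amari, Chaudhari, Romero, Halvorsen, Eriksen, Mendoza

By parliamentary office: Salazar, Sorensen, Baptiste and Amari (Deputy Speaker); then Chaudhari (Leader of the House); then Romero and Halvorsen (Chief Whip); then Eriksen and Mendoza (Committee Chair).
Among Salazar, Sorensen, Baptiste and Amari, by date first returned to the chamber (earlier first): Salazar and Sorensen (Apr 20, 2012) before Baptiste and Amari (Oct 7, 2013).
Among Salazar and Sorensen, by terms served (higher first): Salazar (11 terms) before Sorensen (5 terms).
Baptiste and Amari both have terms served 6 terms, so the next rule applies.
Among Baptiste and Amari, by date of appointment to current office (earlier first): Baptiste (Oct 26, 1998) before Amari (Nov 28, 2004).
Romero and Halvorsen both have date first returned to the chamber Jul 24, 2009, so the next rule applies.
Romero and Halvorsen both have terms served 7 terms, so the next rule applies.
Among Romero and Halvorsen, by date of appointment to current office (earlier first): Romero (Apr 24, 2007) before Halvorsen (Dec 20, 2014).
Among Eriksen and Mendoza, by date first returned to the chamber (earlier first): Eriksen (Apr 11, 2006) before Mendoza (Feb 2, 2010).
Full order: Salazar, Sorensen, Baptiste, Amari, Chaudhari, Romero, Halvorsen, Eriksen, Mendoza.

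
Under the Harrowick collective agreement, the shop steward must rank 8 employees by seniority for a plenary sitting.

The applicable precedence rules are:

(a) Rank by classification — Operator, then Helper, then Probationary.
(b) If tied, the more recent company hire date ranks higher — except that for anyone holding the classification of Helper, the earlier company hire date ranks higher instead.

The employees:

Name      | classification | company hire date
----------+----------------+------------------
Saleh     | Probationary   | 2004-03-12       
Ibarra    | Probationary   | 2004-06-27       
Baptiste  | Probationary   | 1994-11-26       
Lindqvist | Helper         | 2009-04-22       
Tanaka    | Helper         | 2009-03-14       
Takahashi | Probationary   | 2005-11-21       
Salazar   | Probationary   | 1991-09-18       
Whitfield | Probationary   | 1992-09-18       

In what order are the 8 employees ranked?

Tanaka, Lindqvist, Takahashi, Ibarra, Saleh, Baptiste, Whitfield, Salazar

By classification: Tanaka and Lindqvist (Helper); then Takahashi, Ibarra, Saleh, Baptiste, Whitfield and Salazar (Probationary).
Among Tanaka and Lindqvist, by company hire date (earlier first) (reversed rule for this group): Tanaka (2009-03-14) before Lindqvist (2009-04-22).
Among Takahashi, Ibarra, Saleh, Baptiste, Whitfield and Salazar, by company hire date (later first): Takahashi (2005-11-21) before Ibarra (2004-06-27) before Saleh (2004-03-12) before Baptiste (1994-11-26) before Whitfield (1992-09-18) before Salazar (1991-09-18).
Full order: Tanaka, Lindqvist, Takahashi, Ibarra, Saleh, Baptiste, Whitfield, Salazar.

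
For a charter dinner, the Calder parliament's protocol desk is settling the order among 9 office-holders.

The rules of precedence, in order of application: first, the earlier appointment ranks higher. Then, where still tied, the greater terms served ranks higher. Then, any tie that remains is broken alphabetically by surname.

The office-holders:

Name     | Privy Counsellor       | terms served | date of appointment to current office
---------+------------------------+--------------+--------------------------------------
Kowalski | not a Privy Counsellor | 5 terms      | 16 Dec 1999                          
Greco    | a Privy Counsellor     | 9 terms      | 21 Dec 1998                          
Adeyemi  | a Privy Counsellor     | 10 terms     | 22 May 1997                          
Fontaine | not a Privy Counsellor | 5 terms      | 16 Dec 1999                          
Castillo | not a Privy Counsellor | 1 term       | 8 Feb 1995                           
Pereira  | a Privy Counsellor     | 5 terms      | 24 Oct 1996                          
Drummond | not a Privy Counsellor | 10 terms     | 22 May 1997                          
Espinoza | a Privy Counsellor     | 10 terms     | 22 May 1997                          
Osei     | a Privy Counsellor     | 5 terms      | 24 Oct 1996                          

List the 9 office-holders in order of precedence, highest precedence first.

By date of appointment to current office (earlier first): Castillo (8 Feb 1995); then Osei and Pereira (both 24 Oct 1996); then Adeyemi, Drummond and Espinoza (each 22 May 1997); then Greco (21 Dec 1998); then Fontaine and Kowalski (both 16 Dec 1999).
Osei and Pereira both have terms served 5 terms, so the next rule applies.
Among Osei and Pereira, alphabetically by surname: Osei before Pereira.
Adeyemi, Drummond and Espinoza all have terms served 10 terms, so the next rule applies.
Among Adeyemi, Drummond and Espinoza, alphabetically by surname: Adeyemi before Drummond before Espinoza.
Fontaine and Kowalski both have terms served 5 terms, so the next rule applies.
Among Fontaine and Kowalski, alphabetically by surname: Fontaine before Kowalski.
Full order: Castillo, Osei, Pereira, Adeyemi, Drummond, Espinoza, Greco, Fontaine, Kowalski.

Castillo, Osei, Pereira, Adeyemi, Drummond, Espinoza, Greco, Fontaine, Kowalski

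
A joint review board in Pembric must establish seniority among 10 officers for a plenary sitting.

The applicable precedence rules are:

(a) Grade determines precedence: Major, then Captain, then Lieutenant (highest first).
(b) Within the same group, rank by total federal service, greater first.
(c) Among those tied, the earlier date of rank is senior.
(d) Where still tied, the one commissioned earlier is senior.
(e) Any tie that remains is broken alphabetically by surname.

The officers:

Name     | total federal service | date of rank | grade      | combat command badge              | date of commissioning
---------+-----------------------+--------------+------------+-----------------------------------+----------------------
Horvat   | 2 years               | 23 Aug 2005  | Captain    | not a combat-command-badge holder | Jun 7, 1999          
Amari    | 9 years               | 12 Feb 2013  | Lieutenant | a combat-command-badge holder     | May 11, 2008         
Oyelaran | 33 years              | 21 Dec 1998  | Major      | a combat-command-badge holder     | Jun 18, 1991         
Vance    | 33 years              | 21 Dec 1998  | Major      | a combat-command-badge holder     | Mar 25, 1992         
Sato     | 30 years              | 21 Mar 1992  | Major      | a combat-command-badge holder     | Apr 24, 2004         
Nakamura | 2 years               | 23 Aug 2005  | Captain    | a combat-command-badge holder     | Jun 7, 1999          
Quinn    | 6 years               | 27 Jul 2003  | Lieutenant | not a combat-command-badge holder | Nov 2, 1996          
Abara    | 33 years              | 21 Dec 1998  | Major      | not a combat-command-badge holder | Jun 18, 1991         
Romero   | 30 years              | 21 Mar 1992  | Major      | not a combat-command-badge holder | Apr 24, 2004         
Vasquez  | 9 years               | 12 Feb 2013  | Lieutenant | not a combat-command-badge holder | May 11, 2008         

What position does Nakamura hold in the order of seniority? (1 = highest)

By grade: Abara, Oyelaran, Vance, Romero and Sato (Major); then Horvat and Nakamura (Captain); then Amari, Vasquez and Quinn (Lieutenant).
Among Abara, Oyelaran, Vance, Romero and Sato, by total federal service (higher first): Abara, Oyelaran and Vance (33 years) before Romero and Sato (30 years).
Abara, Oyelaran and Vance all have date of rank 21 Dec 1998, so the next rule applies.
Among Abara, Oyelaran and Vance, by date of commissioning (earlier first): Abara and Oyelaran (Jun 18, 1991) before Vance (Mar 25, 1992).
Among Abara and Oyelaran, alphabetically by surname: Abara before Oyelaran.
Romero and Sato both have date of rank 21 Mar 1992, so the next rule applies.
Romero and Sato both have date of commissioning Apr 24, 2004, so the next rule applies.
Among Romero and Sato, alphabetically by surname: Romero before Sato.
Horvat and Nakamura both have total federal service 2 years, so the next rule applies.
Horvat and Nakamura both have date of rank 23 Aug 2005, so the next rule applies.
Horvat and Nakamura both have date of commissioning Jun 7, 1999, so the next rule applies.
Among Horvat and Nakamura, alphabetically by surname: Horvat before Nakamura.
Among Amari, Vasquez and Quinn, by total federal service (higher first): Amari and Vasquez (9 years) before Quinn (6 years).
Amari and Vasquez both have date of rank 12 Feb 2013, so the next rule applies.
Amari and Vasquez both have date of commissioning May 11, 2008, so the next rule applies.
Among Amari and Vasquez, alphabetically by surname: Amari before Vasquez.
Order: Abara, Oyelaran, Vance, Romero, Sato, Horvat, Nakamura, Amari, Vasquez, Quinn. So position 7.

7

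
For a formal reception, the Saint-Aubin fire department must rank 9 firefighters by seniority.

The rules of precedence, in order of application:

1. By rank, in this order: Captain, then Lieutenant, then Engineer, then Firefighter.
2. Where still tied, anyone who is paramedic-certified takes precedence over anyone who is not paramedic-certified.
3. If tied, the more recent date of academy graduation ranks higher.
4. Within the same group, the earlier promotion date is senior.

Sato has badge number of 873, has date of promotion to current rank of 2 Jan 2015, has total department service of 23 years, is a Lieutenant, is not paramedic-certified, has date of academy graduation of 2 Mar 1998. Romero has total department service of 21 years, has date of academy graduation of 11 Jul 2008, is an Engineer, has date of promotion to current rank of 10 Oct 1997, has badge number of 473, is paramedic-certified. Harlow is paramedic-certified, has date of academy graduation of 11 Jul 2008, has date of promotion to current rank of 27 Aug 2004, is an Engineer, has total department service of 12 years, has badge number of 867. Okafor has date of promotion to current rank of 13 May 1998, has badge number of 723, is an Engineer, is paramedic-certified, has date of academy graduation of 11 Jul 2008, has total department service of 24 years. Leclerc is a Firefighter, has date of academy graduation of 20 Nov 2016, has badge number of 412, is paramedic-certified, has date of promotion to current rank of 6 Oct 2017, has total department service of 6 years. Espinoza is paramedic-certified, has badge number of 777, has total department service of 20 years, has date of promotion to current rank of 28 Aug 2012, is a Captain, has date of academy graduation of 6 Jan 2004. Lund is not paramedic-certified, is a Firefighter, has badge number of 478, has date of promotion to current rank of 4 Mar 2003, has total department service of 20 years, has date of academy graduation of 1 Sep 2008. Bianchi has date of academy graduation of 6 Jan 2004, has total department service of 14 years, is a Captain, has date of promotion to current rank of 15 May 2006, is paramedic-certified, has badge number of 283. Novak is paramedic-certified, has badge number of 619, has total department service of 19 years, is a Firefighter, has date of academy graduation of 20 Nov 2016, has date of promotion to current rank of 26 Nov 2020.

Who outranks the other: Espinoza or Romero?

By rank: Bianchi and Espinoza (Captain); then Sato (Lieutenant); then Romero, Okafor and Harlow (Engineer); then Leclerc, Novak and Lund (Firefighter).
Bianchi and Espinoza are each paramedic-certified, so the next rule applies.
Bianchi and Espinoza both have date of academy graduation 6 Jan 2004, so the next rule applies.
Among Bianchi and Espinoza, by date of promotion to current rank (earlier first): Bianchi (15 May 2006) before Espinoza (28 Aug 2012).
Romero, Okafor and Harlow are each paramedic-certified, so the next rule applies.
Romero, Okafor and Harlow all have date of academy graduation 11 Jul 2008, so the next rule applies.
Among Romero, Okafor and Harlow, by date of promotion to current rank (earlier first): Romero (10 Oct 1997) before Okafor (13 May 1998) before Harlow (27 Aug 2004).
Among Leclerc, Novak and Lund, paramedic-certified before not paramedic-certified: Leclerc and Novak (paramedic-certified) before Lund (not paramedic-certified).
Leclerc and Novak both have date of academy graduation 20 Nov 2016, so the next rule applies.
Among Leclerc and Novak, by date of promotion to current rank (earlier first): Leclerc (6 Oct 2017) before Novak (26 Nov 2020).
So Espinoza takes precedence.

Espinoza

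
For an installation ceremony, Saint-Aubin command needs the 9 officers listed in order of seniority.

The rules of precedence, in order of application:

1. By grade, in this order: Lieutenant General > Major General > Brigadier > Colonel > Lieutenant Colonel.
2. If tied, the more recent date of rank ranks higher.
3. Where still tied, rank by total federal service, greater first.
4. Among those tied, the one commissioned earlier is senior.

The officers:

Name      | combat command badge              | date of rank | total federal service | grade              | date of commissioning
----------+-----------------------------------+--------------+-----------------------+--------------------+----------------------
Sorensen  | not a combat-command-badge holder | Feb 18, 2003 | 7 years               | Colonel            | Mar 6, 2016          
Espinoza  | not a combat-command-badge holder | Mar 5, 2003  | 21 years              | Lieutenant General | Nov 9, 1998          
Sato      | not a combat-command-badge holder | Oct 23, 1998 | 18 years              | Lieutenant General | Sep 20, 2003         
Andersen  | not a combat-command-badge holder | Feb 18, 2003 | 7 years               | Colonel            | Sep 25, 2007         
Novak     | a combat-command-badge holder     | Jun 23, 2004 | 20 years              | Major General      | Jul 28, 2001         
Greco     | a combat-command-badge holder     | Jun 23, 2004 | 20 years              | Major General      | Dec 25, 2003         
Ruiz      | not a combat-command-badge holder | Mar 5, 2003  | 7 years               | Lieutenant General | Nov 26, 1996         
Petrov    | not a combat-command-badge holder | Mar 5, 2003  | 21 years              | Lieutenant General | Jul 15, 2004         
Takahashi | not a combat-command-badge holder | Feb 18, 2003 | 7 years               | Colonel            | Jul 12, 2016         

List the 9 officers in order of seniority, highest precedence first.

Espinoza, Petrov, Ruiz, Sato, Novak, Greco, Andersen, Sorensen, Takahashi

By grade: Espinoza, Petrov, Ruiz and Sato (Lieutenant General); then Novak and Greco (Major General); then Andersen, Sorensen and Takahashi (Colonel).
Among Espinoza, Petrov, Ruiz and Sato, by date of rank (later first): Espinoza, Petrov and Ruiz (Mar 5, 2003) before Sato (Oct 23, 1998).
Among Espinoza, Petrov and Ruiz, by total federal service (higher first): Espinoza and Petrov (21 years) before Ruiz (7 years).
Among Espinoza and Petrov, by date of commissioning (earlier first): Espinoza (Nov 9, 1998) before Petrov (Jul 15, 2004).
Novak and Greco both have date of rank Jun 23, 2004, so the next rule applies.
Novak and Greco both have total federal service 20 years, so the next rule applies.
Among Novak and Greco, by date of commissioning (earlier first): Novak (Jul 28, 2001) before Greco (Dec 25, 2003).
Andersen, Sorensen and Takahashi all have date of rank Feb 18, 2003, so the next rule applies.
Andersen, Sorensen and Takahashi all have total federal service 7 years, so the next rule applies.
Among Andersen, Sorensen and Takahashi, by date of commissioning (earlier first): Andersen (Sep 25, 2007) before Sorensen (Mar 6, 2016) before Takahashi (Jul 12, 2016).
Full order: Espinoza, Petrov, Ruiz, Sato, Novak, Greco, Andersen, Sorensen, Takahashi.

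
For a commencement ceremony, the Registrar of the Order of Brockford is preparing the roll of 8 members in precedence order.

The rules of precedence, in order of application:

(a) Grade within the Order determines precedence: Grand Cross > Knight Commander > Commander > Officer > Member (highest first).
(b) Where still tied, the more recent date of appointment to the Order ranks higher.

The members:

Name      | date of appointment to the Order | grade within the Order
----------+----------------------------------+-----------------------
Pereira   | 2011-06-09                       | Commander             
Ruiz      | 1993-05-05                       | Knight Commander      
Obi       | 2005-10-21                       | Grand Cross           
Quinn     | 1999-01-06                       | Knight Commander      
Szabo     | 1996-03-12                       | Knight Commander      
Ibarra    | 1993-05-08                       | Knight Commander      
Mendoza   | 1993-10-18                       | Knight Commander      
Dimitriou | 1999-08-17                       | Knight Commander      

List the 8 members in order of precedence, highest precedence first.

Obi, Dimitriou, Quinn, Szabo, Mendoza, Ibarra, Ruiz, Pereira

By grade within the Order: Obi (Grand Cross); then Dimitriou, Quinn, Szabo, Mendoza, Ibarra and Ruiz (Knight Commander); then Pereira (Commander).
Among Dimitriou, Quinn, Szabo, Mendoza, Ibarra and Ruiz, by date of appointment to the Order (later first): Dimitriou (1999-08-17) before Quinn (1999-01-06) before Szabo (1996-03-12) before Mendoza (1993-10-18) before Ibarra (1993-05-08) before Ruiz (1993-05-05).
Full order: Obi, Dimitriou, Quinn, Szabo, Mendoza, Ibarra, Ruiz, Pereira.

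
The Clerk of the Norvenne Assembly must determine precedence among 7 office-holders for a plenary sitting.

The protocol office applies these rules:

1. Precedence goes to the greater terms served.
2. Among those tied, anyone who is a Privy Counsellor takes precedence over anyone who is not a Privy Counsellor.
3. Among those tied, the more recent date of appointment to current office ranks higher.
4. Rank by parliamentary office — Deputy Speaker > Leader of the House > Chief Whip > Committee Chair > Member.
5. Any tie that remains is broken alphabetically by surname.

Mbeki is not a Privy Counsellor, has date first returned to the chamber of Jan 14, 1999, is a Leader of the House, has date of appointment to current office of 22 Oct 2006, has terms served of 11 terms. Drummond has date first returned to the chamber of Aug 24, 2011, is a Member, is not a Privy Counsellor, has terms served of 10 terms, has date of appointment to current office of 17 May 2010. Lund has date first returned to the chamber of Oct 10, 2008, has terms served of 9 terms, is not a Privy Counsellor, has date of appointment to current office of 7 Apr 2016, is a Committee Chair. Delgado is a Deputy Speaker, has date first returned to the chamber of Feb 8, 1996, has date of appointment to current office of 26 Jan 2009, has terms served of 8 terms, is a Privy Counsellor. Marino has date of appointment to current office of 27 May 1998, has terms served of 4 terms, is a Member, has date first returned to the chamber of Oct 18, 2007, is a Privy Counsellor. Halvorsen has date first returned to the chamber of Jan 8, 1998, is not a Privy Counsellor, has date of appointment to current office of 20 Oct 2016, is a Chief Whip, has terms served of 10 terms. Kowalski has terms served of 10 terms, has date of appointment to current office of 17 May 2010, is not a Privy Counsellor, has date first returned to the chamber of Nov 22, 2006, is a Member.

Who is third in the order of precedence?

Drummond

By terms served (higher first): Mbeki (11 terms); then Halvorsen, Drummond and Kowalski (each 10 terms); then Lund (9 terms); then Delgado (8 terms); then Marino (4 terms).
Halvorsen, Drummond and Kowalski are each not a Privy Counsellor, so the next rule applies.
Among Halvorsen, Drummond and Kowalski, by date of appointment to current office (later first): Halvorsen (20 Oct 2016) before Drummond and Kowalski (17 May 2010).
Drummond and Kowalski are each Member, so the next rule applies.
Among Drummond and Kowalski, alphabetically by surname: Drummond before Kowalski.
Order: Mbeki, Halvorsen, Drummond, Kowalski, Lund, Delgado, Marino.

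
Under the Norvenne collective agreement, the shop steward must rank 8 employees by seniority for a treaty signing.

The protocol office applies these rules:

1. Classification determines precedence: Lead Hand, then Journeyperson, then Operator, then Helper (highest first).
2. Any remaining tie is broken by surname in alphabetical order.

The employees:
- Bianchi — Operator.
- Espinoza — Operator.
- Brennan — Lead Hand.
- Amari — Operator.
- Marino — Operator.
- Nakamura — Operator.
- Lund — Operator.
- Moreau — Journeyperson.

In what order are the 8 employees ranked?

Brennan, Moreau, Amari, Bianchi, Espinoza, Lund, Marino, Nakamura

By classification: Brennan (Lead Hand); then Moreau (Journeyperson); then Amari, Bianchi, Espinoza, Lund, Marino and Nakamura (Operator).
Among Amari, Bianchi, Espinoza, Lund, Marino and Nakamura, alphabetically by surname: Amari before Bianchi before Espinoza before Lund before Marino before Nakamura.
Full order: Brennan, Moreau, Amari, Bianchi, Espinoza, Lund, Marino, Nakamura.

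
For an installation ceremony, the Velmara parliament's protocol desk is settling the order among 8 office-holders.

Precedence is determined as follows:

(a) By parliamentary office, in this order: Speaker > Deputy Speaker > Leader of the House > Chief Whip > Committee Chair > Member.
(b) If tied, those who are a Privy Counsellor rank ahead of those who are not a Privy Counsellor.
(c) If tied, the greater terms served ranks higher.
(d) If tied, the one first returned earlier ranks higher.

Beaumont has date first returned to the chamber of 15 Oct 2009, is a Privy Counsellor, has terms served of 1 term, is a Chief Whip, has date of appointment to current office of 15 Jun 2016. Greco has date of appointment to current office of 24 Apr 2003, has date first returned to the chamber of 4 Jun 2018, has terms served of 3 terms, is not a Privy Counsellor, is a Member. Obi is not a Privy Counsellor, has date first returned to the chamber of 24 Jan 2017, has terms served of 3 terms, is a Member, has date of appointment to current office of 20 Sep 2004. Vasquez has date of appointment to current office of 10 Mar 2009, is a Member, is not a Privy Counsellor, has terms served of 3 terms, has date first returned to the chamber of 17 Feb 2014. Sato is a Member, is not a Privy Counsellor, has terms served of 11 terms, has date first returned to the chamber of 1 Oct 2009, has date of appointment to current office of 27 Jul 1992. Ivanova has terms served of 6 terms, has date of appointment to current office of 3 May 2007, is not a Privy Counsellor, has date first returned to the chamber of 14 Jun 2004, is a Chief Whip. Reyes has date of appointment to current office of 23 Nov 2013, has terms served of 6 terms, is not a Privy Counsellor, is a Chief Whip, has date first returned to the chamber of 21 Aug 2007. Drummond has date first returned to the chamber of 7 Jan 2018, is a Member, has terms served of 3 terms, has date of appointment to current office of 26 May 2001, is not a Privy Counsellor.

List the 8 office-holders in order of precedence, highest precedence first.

By parliamentary office: Beaumont, Ivanova and Reyes (Chief Whip); then Sato, Vasquez, Obi, Drummond and Greco (Member).
Among Beaumont, Ivanova and Reyes, a Privy Counsellor before not a Privy Counsellor: Beaumont (a Privy Counsellor) before Ivanova and Reyes (not a Privy Counsellor).
Ivanova and Reyes both have terms served 6 terms, so the next rule applies.
Among Ivanova and Reyes, by date first returned to the chamber (earlier first): Ivanova (14 Jun 2004) before Reyes (21 Aug 2007).
Sato, Vasquez, Obi, Drummond and Greco are each not a Privy Counsellor, so the next rule applies.
Among Sato, Vasquez, Obi, Drummond and Greco, by terms served (higher first): Sato (11 terms) before Vasquez, Obi, Drummond and Greco (3 terms).
Among Vasquez, Obi, Drummond and Greco, by date first returned to the chamber (earlier first): Vasquez (17 Feb 2014) before Obi (24 Jan 2017) before Drummond (7 Jan 2018) before Greco (4 Jun 2018).
Full order: Beaumont, Ivanova, Reyes, Sato, Vasquez, Obi, Drummond, Greco.

Beaumont, Ivanova, Reyes, Sato, Vasquez, Obi, Drummond, Greco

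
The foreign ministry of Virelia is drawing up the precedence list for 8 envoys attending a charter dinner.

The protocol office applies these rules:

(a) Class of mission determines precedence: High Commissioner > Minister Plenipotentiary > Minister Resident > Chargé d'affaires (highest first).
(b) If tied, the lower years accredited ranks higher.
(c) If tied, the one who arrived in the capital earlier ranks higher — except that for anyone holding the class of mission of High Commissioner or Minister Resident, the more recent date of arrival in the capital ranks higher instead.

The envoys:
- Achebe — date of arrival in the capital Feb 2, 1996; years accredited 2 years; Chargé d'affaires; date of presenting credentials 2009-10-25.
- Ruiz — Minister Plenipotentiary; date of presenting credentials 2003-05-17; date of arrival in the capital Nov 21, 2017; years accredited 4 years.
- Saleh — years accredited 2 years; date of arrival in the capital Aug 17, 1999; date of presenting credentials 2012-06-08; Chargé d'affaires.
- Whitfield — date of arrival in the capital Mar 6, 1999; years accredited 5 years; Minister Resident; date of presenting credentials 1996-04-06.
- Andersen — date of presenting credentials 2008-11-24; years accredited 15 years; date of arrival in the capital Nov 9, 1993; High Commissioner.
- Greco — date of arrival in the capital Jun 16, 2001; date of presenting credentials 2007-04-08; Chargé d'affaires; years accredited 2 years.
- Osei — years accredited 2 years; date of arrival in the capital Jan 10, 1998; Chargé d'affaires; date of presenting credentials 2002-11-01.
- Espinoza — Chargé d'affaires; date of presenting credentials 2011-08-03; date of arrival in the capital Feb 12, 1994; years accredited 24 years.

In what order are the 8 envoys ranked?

Andersen, Ruiz, Whitfield, Achebe, Osei, Saleh, Greco, Espinoza

By class of mission: Andersen (High Commissioner); then Ruiz (Minister Plenipotentiary); then Whitfield (Minister Resident); then Achebe, Osei, Saleh, Greco and Espinoza (Chargé d'affaires).
Among Achebe, Osei, Saleh, Greco and Espinoza, by years accredited (lower first): Achebe, Osei, Saleh and Greco (2 years) before Espinoza (24 years).
Among Achebe, Osei, Saleh and Greco, by date of arrival in the capital (earlier first): Achebe (Feb 2, 1996) before Osei (Jan 10, 1998) before Saleh (Aug 17, 1999) before Greco (Jun 16, 2001).
Full order: Andersen, Ruiz, Whitfield, Achebe, Osei, Saleh, Greco, Espinoza.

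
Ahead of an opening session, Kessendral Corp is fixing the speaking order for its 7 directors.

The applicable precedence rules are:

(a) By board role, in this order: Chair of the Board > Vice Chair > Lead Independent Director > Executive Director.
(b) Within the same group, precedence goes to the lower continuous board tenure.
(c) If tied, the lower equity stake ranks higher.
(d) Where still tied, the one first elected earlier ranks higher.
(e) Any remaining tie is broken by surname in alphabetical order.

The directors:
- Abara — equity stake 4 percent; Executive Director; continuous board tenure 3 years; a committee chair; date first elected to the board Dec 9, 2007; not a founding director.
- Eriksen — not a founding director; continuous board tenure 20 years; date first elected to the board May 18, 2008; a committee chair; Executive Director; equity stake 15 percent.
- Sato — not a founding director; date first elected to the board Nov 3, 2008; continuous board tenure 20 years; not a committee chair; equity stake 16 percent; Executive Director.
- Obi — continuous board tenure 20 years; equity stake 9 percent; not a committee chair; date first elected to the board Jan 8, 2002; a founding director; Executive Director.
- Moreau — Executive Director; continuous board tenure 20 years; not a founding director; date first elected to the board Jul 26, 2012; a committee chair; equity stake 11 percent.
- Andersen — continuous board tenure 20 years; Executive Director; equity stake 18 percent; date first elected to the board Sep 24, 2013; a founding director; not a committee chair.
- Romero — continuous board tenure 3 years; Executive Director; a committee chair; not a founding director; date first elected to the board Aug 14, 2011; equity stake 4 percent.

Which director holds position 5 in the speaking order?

By board role: Abara, Romero, Obi, Moreau, Eriksen, Sato and Andersen (Executive Director).
Among Abara, Romero, Obi, Moreau, Eriksen, Sato and Andersen, by continuous board tenure (lower first): Abara and Romero (3 years) before Obi, Moreau, Eriksen, Sato and Andersen (20 years).
Abara and Romero both have equity stake 4 percent, so the next rule applies.
Among Abara and Romero, by date first elected to the board (earlier first): Abara (Dec 9, 2007) before Romero (Aug 14, 2011).
Among Obi, Moreau, Eriksen, Sato and Andersen, by equity stake (lower first): Obi (9 percent) before Moreau (11 percent) before Eriksen (15 percent) before Sato (16 percent) before Andersen (18 percent).
Order: Abara, Romero, Obi, Moreau, Eriksen, Sato, Andersen.

Eriksen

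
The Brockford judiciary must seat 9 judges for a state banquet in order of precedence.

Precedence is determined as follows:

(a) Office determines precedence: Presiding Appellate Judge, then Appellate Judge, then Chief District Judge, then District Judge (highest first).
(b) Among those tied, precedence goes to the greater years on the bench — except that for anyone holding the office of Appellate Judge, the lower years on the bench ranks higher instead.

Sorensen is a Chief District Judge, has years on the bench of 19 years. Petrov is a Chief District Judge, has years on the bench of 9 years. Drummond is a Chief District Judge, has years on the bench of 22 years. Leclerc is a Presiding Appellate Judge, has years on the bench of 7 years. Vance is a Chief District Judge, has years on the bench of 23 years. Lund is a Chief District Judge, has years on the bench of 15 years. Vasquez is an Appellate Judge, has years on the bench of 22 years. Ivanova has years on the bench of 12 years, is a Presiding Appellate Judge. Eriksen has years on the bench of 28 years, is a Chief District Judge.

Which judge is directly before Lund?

Sorensen

By office: Ivanova and Leclerc (Presiding Appellate Judge); then Vasquez (Appellate Judge); then Eriksen, Vance, Drummond, Sorensen, Lund and Petrov (Chief District Judge).
Among Ivanova and Leclerc, by years on the bench (higher first): Ivanova (12 years) before Leclerc (7 years).
Among Eriksen, Vance, Drummond, Sorensen, Lund and Petrov, by years on the bench (higher first): Eriksen (28 years) before Vance (23 years) before Drummond (22 years) before Sorensen (19 years) before Lund (15 years) before Petrov (9 years).
Order: Ivanova, Leclerc, Vasquez, Eriksen, Vance, Drummond, Sorensen, Lund, Petrov.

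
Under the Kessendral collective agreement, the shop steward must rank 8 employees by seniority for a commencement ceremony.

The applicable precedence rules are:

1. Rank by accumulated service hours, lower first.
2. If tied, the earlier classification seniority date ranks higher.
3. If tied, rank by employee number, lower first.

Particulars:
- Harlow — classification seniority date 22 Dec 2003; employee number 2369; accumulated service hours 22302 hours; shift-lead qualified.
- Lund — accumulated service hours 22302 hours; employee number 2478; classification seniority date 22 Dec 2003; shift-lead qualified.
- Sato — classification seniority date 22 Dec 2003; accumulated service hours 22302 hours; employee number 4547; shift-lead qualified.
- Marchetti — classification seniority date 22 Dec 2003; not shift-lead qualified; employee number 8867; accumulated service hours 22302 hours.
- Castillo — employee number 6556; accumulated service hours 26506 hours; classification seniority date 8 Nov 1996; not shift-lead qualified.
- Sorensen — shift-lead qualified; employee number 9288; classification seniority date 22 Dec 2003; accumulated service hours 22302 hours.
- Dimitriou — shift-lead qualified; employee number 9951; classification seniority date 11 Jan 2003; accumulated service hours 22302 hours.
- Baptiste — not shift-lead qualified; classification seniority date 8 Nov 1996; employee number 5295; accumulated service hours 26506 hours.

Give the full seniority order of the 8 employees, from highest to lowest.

By accumulated service hours (lower first): Dimitriou, Harlow, Lund, Sato, Marchetti and Sorensen (each 22302 hours); then Baptiste and Castillo (both 26506 hours).
Among Dimitriou, Harlow, Lund, Sato, Marchetti and Sorensen, by classification seniority date (earlier first): Dimitriou (11 Jan 2003) before Harlow, Lund, Sato, Marchetti and Sorensen (22 Dec 2003).
Among Harlow, Lund, Sato, Marchetti and Sorensen, by employee number (lower first): Harlow (2369) before Lund (2478) before Sato (4547) before Marchetti (8867) before Sorensen (9288).
Baptiste and Castillo both have classification seniority date 8 Nov 1996, so the next rule applies.
Among Baptiste and Castillo, by employee number (lower first): Baptiste (5295) before Castillo (6556).
Full order: Dimitriou, Harlow, Lund, Sato, Marchetti, Sorensen, Baptiste, Castillo.

Dimitriou, Harlow, Lund, Sato, Marchetti, Sorensen, Baptiste, Castillo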